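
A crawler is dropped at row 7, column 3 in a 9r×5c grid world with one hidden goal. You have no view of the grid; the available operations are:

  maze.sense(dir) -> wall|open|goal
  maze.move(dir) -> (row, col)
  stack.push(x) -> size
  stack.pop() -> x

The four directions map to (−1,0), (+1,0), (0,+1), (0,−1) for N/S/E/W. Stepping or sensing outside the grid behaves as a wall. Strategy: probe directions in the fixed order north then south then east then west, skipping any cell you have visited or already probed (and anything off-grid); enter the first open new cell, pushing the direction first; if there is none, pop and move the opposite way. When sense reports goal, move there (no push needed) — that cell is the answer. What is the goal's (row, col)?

>>> sense dir='north'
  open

>>> push x='north'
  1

>>> move dir='north'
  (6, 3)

>>> sense dir='north'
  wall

>>> sense dir='east'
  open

>>> push x='east'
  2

>>> move dir='east'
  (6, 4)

>>> sense dir='north'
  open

>>> push x='north'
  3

>>> move dir='north'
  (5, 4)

>>> sense dir='north'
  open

>>> push x='north'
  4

>>> move dir='north'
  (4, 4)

>>> sense dir='north'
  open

>>> push x='north'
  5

>>> move dir='north'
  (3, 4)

>>> sense dir='north'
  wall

>>> sense dir='west'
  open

>>> push x='west'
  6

>>> move dir='west'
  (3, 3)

>>> sense dir='north'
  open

>>> push x='north'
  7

>>> move dir='north'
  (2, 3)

>>> sense dir='north'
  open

>>> push x='north'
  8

>>> move dir='north'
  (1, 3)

>>> sense dir='north'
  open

>>> push x='north'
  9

>>> move dir='north'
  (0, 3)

>>> sense dir='east'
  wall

>>> sense dir='west'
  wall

>>> pop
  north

>>> move dir='south'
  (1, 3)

>>> sense dir='east'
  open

>>> push x='east'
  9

>>> move dir='east'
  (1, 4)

>>> pop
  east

>>> move dir='west'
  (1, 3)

>>> sense dir='west'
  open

>>> push x='west'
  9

>>> move dir='west'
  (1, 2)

>>> sense dir='south'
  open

>>> push x='south'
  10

>>> move dir='south'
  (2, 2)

>>> sense dir='south'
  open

>>> push x='south'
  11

>>> move dir='south'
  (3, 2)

>>> sense dir='south'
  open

>>> push x='south'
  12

>>> move dir='south'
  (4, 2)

>>> sense dir='south'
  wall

>>> sense dir='east'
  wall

>>> sense dir='west'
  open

>>> push x='west'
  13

>>> move dir='west'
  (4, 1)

>>> sense dir='north'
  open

>>> push x='north'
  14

>>> move dir='north'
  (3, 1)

>>> sense dir='north'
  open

>>> push x='north'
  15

>>> move dir='north'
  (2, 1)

>>> sense dir='north'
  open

>>> push x='north'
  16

>>> move dir='north'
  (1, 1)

>>> sense dir='north'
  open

>>> push x='north'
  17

>>> move dir='north'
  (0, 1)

>>> sense dir='west'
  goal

>>> move dir='west'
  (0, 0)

Answer: (0, 0)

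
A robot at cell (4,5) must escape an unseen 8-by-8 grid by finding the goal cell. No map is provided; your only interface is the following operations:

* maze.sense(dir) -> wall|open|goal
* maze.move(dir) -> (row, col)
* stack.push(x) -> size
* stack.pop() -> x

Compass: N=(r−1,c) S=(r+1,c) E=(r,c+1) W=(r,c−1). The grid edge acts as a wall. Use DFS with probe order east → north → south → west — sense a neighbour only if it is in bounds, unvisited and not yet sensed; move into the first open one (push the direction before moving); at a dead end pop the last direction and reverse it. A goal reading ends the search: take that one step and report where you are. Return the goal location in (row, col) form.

Step: maze.sense[dir='east']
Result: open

Step: stack.push[x='east']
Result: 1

Step: maze.move[dir='east']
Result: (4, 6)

Step: maze.sense[dir='east']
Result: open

Step: stack.push[x='east']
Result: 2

Step: maze.move[dir='east']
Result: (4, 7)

Step: maze.sense[dir='north']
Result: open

Step: stack.push[x='north']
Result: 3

Step: maze.move[dir='north']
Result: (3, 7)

Step: maze.sense[dir='north']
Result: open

Step: stack.push[x='north']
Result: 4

Step: maze.move[dir='north']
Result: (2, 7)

Step: maze.sense[dir='north']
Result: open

Step: stack.push[x='north']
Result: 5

Step: maze.move[dir='north']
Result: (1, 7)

Step: maze.sense[dir='north']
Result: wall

Step: maze.sense[dir='west']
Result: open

Step: stack.push[x='west']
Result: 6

Step: maze.move[dir='west']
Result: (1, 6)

Step: maze.sense[dir='north']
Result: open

Step: stack.push[x='north']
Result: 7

Step: maze.move[dir='north']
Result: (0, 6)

Step: maze.sense[dir='west']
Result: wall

Step: stack.pop[]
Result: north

Step: maze.move[dir='south']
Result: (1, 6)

Step: maze.sense[dir='south']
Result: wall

Step: maze.sense[dir='west']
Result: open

Step: stack.push[x='west']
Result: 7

Step: maze.move[dir='west']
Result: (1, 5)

Step: maze.sense[dir='south']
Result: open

Step: stack.push[x='south']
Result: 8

Step: maze.move[dir='south']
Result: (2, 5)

Step: maze.sense[dir='south']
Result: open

Step: stack.push[x='south']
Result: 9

Step: maze.move[dir='south']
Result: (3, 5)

Step: maze.sense[dir='east']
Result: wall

Step: maze.sense[dir='west']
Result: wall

Step: stack.pop[]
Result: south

Step: maze.move[dir='north']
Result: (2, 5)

Step: maze.sense[dir='west']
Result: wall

Step: stack.pop[]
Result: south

Step: maze.move[dir='north']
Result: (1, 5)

Step: maze.sense[dir='west']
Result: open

Step: stack.push[x='west']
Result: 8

Step: maze.move[dir='west']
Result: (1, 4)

Step: maze.sense[dir='north']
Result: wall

Step: maze.sense[dir='west']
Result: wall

Step: stack.pop[]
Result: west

Step: maze.move[dir='east']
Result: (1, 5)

Step: stack.pop[]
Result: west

Step: maze.move[dir='east']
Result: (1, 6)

Step: stack.pop[]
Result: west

Step: maze.move[dir='east']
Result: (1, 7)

Step: stack.pop[]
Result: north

Step: maze.move[dir='south']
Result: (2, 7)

Step: stack.pop[]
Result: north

Step: maze.move[dir='south']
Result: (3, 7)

Step: stack.pop[]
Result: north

Step: maze.move[dir='south']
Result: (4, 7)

Step: maze.sense[dir='south']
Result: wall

Step: stack.pop[]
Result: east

Step: maze.move[dir='west']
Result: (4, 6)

Step: maze.sense[dir='south']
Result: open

Step: stack.push[x='south']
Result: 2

Step: maze.move[dir='south']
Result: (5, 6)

Step: maze.sense[dir='south']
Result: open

Step: stack.push[x='south']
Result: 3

Step: maze.move[dir='south']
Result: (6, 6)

Step: maze.sense[dir='east']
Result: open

Step: stack.push[x='east']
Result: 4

Step: maze.move[dir='east']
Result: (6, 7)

Step: maze.sense[dir='south']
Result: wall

Step: stack.pop[]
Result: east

Step: maze.move[dir='west']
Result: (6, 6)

Step: maze.sense[dir='south']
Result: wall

Step: maze.sense[dir='west']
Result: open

Step: stack.push[x='west']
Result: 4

Step: maze.move[dir='west']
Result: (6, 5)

Step: maze.sense[dir='north']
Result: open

Step: stack.push[x='north']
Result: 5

Step: maze.move[dir='north']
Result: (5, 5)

Step: maze.sense[dir='west']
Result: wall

Step: stack.pop[]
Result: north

Step: maze.move[dir='south']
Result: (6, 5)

Step: maze.sense[dir='south']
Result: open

Step: stack.push[x='south']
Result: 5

Step: maze.move[dir='south']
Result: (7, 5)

Step: maze.sense[dir='west']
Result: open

Step: stack.push[x='west']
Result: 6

Step: maze.move[dir='west']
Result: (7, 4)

Step: maze.sense[dir='north']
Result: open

Step: stack.push[x='north']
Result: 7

Step: maze.move[dir='north']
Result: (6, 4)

Step: maze.sense[dir='west']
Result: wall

Step: stack.pop[]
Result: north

Step: maze.move[dir='south']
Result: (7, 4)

Step: maze.sense[dir='west']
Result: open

Step: stack.push[x='west']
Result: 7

Step: maze.move[dir='west']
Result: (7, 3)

Step: maze.sense[dir='west']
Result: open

Step: stack.push[x='west']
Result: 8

Step: maze.move[dir='west']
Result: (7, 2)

Step: maze.sense[dir='north']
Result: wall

Step: maze.sense[dir='west']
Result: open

Step: stack.push[x='west']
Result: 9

Step: maze.move[dir='west']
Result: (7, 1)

Step: maze.sense[dir='north']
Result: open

Step: stack.push[x='north']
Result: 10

Step: maze.move[dir='north']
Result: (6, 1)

Step: maze.sense[dir='north']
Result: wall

Step: maze.sense[dir='west']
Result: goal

Step: maze.move[dir='west']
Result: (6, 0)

Answer: (6, 0)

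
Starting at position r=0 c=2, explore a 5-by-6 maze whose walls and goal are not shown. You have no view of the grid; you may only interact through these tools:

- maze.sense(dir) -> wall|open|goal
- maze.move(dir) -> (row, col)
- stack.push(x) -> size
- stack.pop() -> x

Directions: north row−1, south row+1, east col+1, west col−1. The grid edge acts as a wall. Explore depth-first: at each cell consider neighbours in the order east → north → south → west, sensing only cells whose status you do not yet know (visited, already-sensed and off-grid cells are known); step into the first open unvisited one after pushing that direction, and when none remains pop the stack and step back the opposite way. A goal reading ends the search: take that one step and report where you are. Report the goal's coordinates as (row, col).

·→ maze.sense(dir→east)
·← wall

·→ maze.sense(dir→south)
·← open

·→ stack.push(x→south)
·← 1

·→ maze.move(dir→south)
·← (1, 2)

·→ maze.sense(dir→east)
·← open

·→ stack.push(x→east)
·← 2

·→ maze.move(dir→east)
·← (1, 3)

·→ maze.sense(dir→east)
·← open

·→ stack.push(x→east)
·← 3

·→ maze.move(dir→east)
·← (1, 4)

·→ maze.sense(dir→east)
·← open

·→ stack.push(x→east)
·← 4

·→ maze.move(dir→east)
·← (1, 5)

·→ maze.sense(dir→north)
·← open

·→ stack.push(x→north)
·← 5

·→ maze.move(dir→north)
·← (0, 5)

·→ maze.sense(dir→west)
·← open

·→ stack.push(x→west)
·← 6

·→ maze.move(dir→west)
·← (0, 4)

·→ stack.pop()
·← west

·→ maze.move(dir→east)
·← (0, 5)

·→ stack.pop()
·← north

·→ maze.move(dir→south)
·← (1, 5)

·→ maze.sense(dir→south)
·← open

·→ stack.push(x→south)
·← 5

·→ maze.move(dir→south)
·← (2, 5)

·→ maze.sense(dir→south)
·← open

·→ stack.push(x→south)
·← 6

·→ maze.move(dir→south)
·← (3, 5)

·→ maze.sense(dir→south)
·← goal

·→ maze.move(dir→south)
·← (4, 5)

Answer: (4, 5)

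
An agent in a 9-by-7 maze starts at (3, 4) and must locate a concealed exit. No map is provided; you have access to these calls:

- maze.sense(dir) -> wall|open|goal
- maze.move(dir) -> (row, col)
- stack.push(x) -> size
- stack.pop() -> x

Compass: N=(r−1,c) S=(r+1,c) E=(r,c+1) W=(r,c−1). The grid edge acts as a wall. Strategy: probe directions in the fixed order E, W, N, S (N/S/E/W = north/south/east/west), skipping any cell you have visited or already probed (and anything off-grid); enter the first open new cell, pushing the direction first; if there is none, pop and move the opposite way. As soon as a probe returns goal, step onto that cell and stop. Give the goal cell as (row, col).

I use maze.sense with dir=east, and observe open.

Next I call stack.push with x=east, and see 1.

Invoking maze.move with dir=east, and observe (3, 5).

Then maze.sense with dir=east, : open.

Then stack.push with x=east, — result: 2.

Then maze.move with dir=east, which returns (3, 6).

I use maze.sense with dir=north, and get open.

I run stack.push with x=north, and see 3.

Then maze.move with dir=north, → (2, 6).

I run maze.sense with dir=west, yielding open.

Next I call stack.push with x=west, yielding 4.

Calling maze.move with dir=west, — result: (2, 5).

Next I call maze.sense with dir=west, which returns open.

Then stack.push with x=west, : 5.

Calling maze.move with dir=west, which returns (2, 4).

Using maze.sense with dir=west, : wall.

Invoking maze.sense with dir=north, giving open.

Then stack.push with x=north, yielding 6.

Next I call maze.move with dir=north, and see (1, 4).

I run maze.sense with dir=east, : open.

I run stack.push with x=east, and observe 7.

Next I call maze.move with dir=east, and get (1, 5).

Using maze.sense with dir=east, — result: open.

I use stack.push with x=east, — result: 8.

I call maze.move with dir=east, : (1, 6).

Calling maze.sense with dir=north, which returns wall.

Using stack.pop(), yielding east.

I run maze.move with dir=west, which returns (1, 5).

I invoke maze.sense with dir=north, and observe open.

Next I call stack.push with x=north, and get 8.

Using maze.move with dir=north, — result: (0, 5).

Then maze.sense with dir=west, which returns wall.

I use stack.pop(), → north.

I run maze.move with dir=south, yielding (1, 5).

Using stack.pop(), giving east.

Then maze.move with dir=west, and observe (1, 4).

I invoke maze.sense with dir=west, and observe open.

Calling stack.push with x=west, → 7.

I call maze.move with dir=west, → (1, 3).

Calling maze.sense with dir=west, yielding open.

Invoking stack.push with x=west, and see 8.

I invoke maze.move with dir=west, yielding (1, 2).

Using maze.sense with dir=west, yielding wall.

I try maze.sense with dir=north, and get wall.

Calling maze.sense with dir=south, and observe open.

I invoke stack.push with x=south, → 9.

I run maze.move with dir=south, → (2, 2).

Calling maze.sense with dir=west, yielding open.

I try stack.push with x=west, and get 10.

Now I run maze.move with dir=west, and get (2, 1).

Calling maze.sense with dir=west, and get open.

Next I call stack.push with x=west, and get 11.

I run maze.move with dir=west, yielding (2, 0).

Calling maze.sense with dir=north, — result: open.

I invoke stack.push with x=north, → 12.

Now I run maze.move with dir=north, — result: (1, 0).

Using maze.sense with dir=north, giving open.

Calling stack.push with x=north, — result: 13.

Calling maze.move with dir=north, and get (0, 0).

Using maze.sense with dir=east, which returns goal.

Then maze.move with dir=east, and see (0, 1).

Answer: (0, 1)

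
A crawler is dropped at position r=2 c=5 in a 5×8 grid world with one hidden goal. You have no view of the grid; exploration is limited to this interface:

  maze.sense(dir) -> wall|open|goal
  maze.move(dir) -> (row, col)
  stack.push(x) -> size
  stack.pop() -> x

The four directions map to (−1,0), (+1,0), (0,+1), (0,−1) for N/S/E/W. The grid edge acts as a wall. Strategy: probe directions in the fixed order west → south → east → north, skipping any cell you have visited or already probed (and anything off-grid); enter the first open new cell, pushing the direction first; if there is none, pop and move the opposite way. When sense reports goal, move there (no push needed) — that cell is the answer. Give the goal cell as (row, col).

Action: maze.sense[dir→west]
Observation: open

Action: stack.push[x→west]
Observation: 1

Action: maze.move[dir→west]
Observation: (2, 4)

Action: maze.sense[dir→west]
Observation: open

Action: stack.push[x→west]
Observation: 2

Action: maze.move[dir→west]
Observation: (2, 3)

Action: maze.sense[dir→west]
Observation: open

Action: stack.push[x→west]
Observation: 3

Action: maze.move[dir→west]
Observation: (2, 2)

Action: maze.sense[dir→west]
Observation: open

Action: stack.push[x→west]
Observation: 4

Action: maze.move[dir→west]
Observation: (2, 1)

Action: maze.sense[dir→west]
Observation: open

Action: stack.push[x→west]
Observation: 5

Action: maze.move[dir→west]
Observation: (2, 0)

Action: maze.sense[dir→south]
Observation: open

Action: stack.push[x→south]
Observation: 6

Action: maze.move[dir→south]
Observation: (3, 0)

Action: maze.sense[dir→south]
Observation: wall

Action: maze.sense[dir→east]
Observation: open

Action: stack.push[x→east]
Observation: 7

Action: maze.move[dir→east]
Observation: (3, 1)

Action: maze.sense[dir→south]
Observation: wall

Action: maze.sense[dir→east]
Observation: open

Action: stack.push[x→east]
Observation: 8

Action: maze.move[dir→east]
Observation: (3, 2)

Action: maze.sense[dir→south]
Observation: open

Action: stack.push[x→south]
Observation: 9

Action: maze.move[dir→south]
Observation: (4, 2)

Action: maze.sense[dir→east]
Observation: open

Action: stack.push[x→east]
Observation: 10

Action: maze.move[dir→east]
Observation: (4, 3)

Action: maze.sense[dir→east]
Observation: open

Action: stack.push[x→east]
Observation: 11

Action: maze.move[dir→east]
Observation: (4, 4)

Action: maze.sense[dir→east]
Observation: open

Action: stack.push[x→east]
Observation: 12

Action: maze.move[dir→east]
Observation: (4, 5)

Action: maze.sense[dir→east]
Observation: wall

Action: maze.sense[dir→north]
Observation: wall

Action: stack.pop[]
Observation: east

Action: maze.move[dir→west]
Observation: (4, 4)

Action: maze.sense[dir→north]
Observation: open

Action: stack.push[x→north]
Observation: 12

Action: maze.move[dir→north]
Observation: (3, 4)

Action: maze.sense[dir→west]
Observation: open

Action: stack.push[x→west]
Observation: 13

Action: maze.move[dir→west]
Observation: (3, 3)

Action: stack.pop[]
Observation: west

Action: maze.move[dir→east]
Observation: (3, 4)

Action: stack.pop[]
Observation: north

Action: maze.move[dir→south]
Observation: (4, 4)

Action: stack.pop[]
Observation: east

Action: maze.move[dir→west]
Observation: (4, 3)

Action: stack.pop[]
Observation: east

Action: maze.move[dir→west]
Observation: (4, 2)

Action: stack.pop[]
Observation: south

Action: maze.move[dir→north]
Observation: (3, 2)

Action: stack.pop[]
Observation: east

Action: maze.move[dir→west]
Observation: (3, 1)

Action: stack.pop[]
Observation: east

Action: maze.move[dir→west]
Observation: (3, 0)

Action: stack.pop[]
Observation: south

Action: maze.move[dir→north]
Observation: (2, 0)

Action: maze.sense[dir→north]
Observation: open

Action: stack.push[x→north]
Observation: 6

Action: maze.move[dir→north]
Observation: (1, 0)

Action: maze.sense[dir→east]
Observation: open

Action: stack.push[x→east]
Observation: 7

Action: maze.move[dir→east]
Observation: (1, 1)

Action: maze.sense[dir→east]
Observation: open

Action: stack.push[x→east]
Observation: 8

Action: maze.move[dir→east]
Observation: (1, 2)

Action: maze.sense[dir→east]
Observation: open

Action: stack.push[x→east]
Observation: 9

Action: maze.move[dir→east]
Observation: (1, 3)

Action: maze.sense[dir→east]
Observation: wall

Action: maze.sense[dir→north]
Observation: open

Action: stack.push[x→north]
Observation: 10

Action: maze.move[dir→north]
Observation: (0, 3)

Action: maze.sense[dir→west]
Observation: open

Action: stack.push[x→west]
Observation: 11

Action: maze.move[dir→west]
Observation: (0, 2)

Action: maze.sense[dir→west]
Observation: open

Action: stack.push[x→west]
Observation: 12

Action: maze.move[dir→west]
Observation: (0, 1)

Action: maze.sense[dir→west]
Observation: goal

Action: maze.move[dir→west]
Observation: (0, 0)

Answer: (0, 0)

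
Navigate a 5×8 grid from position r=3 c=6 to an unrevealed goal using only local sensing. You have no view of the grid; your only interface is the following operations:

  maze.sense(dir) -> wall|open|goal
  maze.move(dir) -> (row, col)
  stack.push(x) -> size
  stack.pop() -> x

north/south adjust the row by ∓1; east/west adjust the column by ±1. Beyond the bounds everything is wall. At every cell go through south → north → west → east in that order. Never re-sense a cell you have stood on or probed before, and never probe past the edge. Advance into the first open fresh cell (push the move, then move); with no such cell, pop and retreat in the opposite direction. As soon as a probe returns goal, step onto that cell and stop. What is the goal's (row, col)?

Using maze.sense on dir→south, and observe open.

Next I call stack.push on x→south, and get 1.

I call maze.move on dir→south, and see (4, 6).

Using maze.sense on dir→west, — result: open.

Calling stack.push on x→west, and observe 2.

Using maze.move on dir→west, : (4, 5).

I use maze.sense on dir→north, → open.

I call stack.push on x→north, and get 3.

Now I run maze.move on dir→north, → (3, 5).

I run maze.sense on dir→north, giving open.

Invoking stack.push on x→north, which returns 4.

I invoke maze.move on dir→north, and observe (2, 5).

Then maze.sense on dir→north, and see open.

Now I run stack.push on x→north, — result: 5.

I invoke maze.move on dir→north, and observe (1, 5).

I invoke maze.sense on dir→north, giving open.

Next I call stack.push on x→north, yielding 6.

I try maze.move on dir→north, : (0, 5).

Now I run maze.sense on dir→west, giving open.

I call stack.push on x→west, : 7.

I call maze.move on dir→west, yielding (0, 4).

I try maze.sense on dir→south, — result: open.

Calling stack.push on x→south, : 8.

Then maze.move on dir→south, : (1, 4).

I invoke maze.sense on dir→south, and see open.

I run stack.push on x→south, giving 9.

Next I call maze.move on dir→south, and see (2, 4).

I call maze.sense on dir→south, and see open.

Invoking stack.push on x→south, and see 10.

Using maze.move on dir→south, and see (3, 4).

I use maze.sense on dir→south, : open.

Using stack.push on x→south, → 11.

Using maze.move on dir→south, yielding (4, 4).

I call maze.sense on dir→west, yielding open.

I invoke stack.push on x→west, — result: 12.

Then maze.move on dir→west, yielding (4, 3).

I invoke maze.sense on dir→north, and observe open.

I use stack.push on x→north, yielding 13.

I invoke maze.move on dir→north, → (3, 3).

I invoke maze.sense on dir→north, and get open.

I try stack.push on x→north, and get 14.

Next I call maze.move on dir→north, giving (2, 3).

Then maze.sense on dir→north, and see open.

I use stack.push on x→north, : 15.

I invoke maze.move on dir→north, and see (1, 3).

I run maze.sense on dir→north, yielding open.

I run stack.push on x→north, giving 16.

Next I call maze.move on dir→north, yielding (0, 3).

I run maze.sense on dir→west, yielding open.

Calling stack.push on x→west, and get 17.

Then maze.move on dir→west, → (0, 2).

I call maze.sense on dir→south, and see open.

Calling stack.push on x→south, yielding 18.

Next I call maze.move on dir→south, giving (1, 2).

Now I run maze.sense on dir→south, which returns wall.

Now I run maze.sense on dir→west, — result: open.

Next I call stack.push on x→west, giving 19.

I try maze.move on dir→west, → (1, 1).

Invoking maze.sense on dir→south, yielding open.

Calling stack.push on x→south, and see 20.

Invoking maze.move on dir→south, → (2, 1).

Now I run maze.sense on dir→south, → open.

I call stack.push on x→south, which returns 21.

Calling maze.move on dir→south, which returns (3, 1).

I invoke maze.sense on dir→south, and see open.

Calling stack.push on x→south, yielding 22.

I run maze.move on dir→south, which returns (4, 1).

I run maze.sense on dir→west, → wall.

Next I call maze.sense on dir→east, : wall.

I call stack.pop, giving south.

Invoking maze.move on dir→north, : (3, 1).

I invoke maze.sense on dir→west, giving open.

I run stack.push on x→west, which returns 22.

I use maze.move on dir→west, and see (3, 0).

Next I call maze.sense on dir→north, giving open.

Using stack.push on x→north, : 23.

I call maze.move on dir→north, — result: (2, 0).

Using maze.sense on dir→north, and observe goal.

Now I run maze.move on dir→north, : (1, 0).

Answer: (1, 0)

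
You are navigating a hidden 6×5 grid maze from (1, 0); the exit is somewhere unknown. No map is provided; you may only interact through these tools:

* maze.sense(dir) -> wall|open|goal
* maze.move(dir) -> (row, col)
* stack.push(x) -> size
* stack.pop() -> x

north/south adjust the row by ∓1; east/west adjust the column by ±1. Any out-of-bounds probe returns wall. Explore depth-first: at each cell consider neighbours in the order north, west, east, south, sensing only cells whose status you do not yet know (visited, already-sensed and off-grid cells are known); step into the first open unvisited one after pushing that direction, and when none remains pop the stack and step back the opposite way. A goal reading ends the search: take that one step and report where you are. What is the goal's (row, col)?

% maze.sense north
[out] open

% stack.push north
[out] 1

% maze.move north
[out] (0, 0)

% maze.sense east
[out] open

% stack.push east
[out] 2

% maze.move east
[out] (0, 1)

% maze.sense east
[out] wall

% maze.sense south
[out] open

% stack.push south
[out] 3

% maze.move south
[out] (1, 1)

% maze.sense east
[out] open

% stack.push east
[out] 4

% maze.move east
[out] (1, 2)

% maze.sense east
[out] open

% stack.push east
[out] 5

% maze.move east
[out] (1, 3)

% maze.sense north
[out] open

% stack.push north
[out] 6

% maze.move north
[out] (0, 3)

% maze.sense east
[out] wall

% stack.pop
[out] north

% maze.move south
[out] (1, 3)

% maze.sense east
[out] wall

% maze.sense south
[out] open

% stack.push south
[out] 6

% maze.move south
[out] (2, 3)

% maze.sense west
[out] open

% stack.push west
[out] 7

% maze.move west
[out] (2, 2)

% maze.sense west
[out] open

% stack.push west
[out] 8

% maze.move west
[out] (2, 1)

% maze.sense west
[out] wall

% maze.sense south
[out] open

% stack.push south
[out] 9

% maze.move south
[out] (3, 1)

% maze.sense west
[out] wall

% maze.sense east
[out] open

% stack.push east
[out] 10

% maze.move east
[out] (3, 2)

% maze.sense east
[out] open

% stack.push east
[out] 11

% maze.move east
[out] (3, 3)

% maze.sense east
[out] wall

% maze.sense south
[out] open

% stack.push south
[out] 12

% maze.move south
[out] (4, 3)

% maze.sense west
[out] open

% stack.push west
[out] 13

% maze.move west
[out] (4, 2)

% maze.sense west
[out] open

% stack.push west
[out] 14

% maze.move west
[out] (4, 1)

% maze.sense west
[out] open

% stack.push west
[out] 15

% maze.move west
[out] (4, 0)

% maze.sense south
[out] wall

% stack.pop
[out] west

% maze.move east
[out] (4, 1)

% maze.sense south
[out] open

% stack.push south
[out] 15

% maze.move south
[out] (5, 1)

% maze.sense east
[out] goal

% maze.move east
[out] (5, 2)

Answer: (5, 2)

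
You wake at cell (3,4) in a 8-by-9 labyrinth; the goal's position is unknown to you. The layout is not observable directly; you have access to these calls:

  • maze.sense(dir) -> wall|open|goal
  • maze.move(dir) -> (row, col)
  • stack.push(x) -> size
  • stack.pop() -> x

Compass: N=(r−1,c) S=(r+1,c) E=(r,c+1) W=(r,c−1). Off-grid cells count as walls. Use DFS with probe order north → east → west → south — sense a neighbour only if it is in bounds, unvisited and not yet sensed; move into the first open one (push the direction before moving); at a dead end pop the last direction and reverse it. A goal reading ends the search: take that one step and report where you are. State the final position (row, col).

Act: maze.sense[dir→north]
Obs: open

Act: stack.push[x→north]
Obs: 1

Act: maze.move[dir→north]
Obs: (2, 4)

Act: maze.sense[dir→north]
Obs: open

Act: stack.push[x→north]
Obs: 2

Act: maze.move[dir→north]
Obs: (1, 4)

Act: maze.sense[dir→north]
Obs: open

Act: stack.push[x→north]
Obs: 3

Act: maze.move[dir→north]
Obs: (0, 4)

Act: maze.sense[dir→east]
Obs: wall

Act: maze.sense[dir→west]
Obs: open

Act: stack.push[x→west]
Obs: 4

Act: maze.move[dir→west]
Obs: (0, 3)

Act: maze.sense[dir→west]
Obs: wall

Act: maze.sense[dir→south]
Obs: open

Act: stack.push[x→south]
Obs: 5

Act: maze.move[dir→south]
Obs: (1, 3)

Act: maze.sense[dir→west]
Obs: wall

Act: maze.sense[dir→south]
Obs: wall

Act: stack.pop[]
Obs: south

Act: maze.move[dir→north]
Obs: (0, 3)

Act: stack.pop[]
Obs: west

Act: maze.move[dir→east]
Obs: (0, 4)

Act: stack.pop[]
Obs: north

Act: maze.move[dir→south]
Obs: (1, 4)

Act: maze.sense[dir→east]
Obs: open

Act: stack.push[x→east]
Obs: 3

Act: maze.move[dir→east]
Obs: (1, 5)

Act: maze.sense[dir→east]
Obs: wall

Act: maze.sense[dir→south]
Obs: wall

Act: stack.pop[]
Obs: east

Act: maze.move[dir→west]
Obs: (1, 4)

Act: stack.pop[]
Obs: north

Act: maze.move[dir→south]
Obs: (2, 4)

Act: stack.pop[]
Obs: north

Act: maze.move[dir→south]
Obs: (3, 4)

Act: maze.sense[dir→east]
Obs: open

Act: stack.push[x→east]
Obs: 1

Act: maze.move[dir→east]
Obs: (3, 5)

Act: maze.sense[dir→east]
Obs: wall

Act: maze.sense[dir→south]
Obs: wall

Act: stack.pop[]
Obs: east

Act: maze.move[dir→west]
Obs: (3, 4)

Act: maze.sense[dir→west]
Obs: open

Act: stack.push[x→west]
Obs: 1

Act: maze.move[dir→west]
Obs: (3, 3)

Act: maze.sense[dir→west]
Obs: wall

Act: maze.sense[dir→south]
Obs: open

Act: stack.push[x→south]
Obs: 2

Act: maze.move[dir→south]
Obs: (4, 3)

Act: maze.sense[dir→east]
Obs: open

Act: stack.push[x→east]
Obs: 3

Act: maze.move[dir→east]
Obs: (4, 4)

Act: maze.sense[dir→south]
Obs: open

Act: stack.push[x→south]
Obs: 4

Act: maze.move[dir→south]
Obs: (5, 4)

Act: maze.sense[dir→east]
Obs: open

Act: stack.push[x→east]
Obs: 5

Act: maze.move[dir→east]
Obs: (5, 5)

Act: maze.sense[dir→east]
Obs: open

Act: stack.push[x→east]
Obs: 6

Act: maze.move[dir→east]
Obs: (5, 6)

Act: maze.sense[dir→north]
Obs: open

Act: stack.push[x→north]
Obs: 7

Act: maze.move[dir→north]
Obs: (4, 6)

Act: maze.sense[dir→east]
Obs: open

Act: stack.push[x→east]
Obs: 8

Act: maze.move[dir→east]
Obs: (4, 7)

Act: maze.sense[dir→north]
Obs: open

Act: stack.push[x→north]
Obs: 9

Act: maze.move[dir→north]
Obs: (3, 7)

Act: maze.sense[dir→north]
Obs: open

Act: stack.push[x→north]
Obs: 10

Act: maze.move[dir→north]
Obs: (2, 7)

Act: maze.sense[dir→north]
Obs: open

Act: stack.push[x→north]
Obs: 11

Act: maze.move[dir→north]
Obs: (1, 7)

Act: maze.sense[dir→north]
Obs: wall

Act: maze.sense[dir→east]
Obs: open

Act: stack.push[x→east]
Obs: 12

Act: maze.move[dir→east]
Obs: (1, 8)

Act: maze.sense[dir→north]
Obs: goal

Act: maze.move[dir→north]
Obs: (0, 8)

Answer: (0, 8)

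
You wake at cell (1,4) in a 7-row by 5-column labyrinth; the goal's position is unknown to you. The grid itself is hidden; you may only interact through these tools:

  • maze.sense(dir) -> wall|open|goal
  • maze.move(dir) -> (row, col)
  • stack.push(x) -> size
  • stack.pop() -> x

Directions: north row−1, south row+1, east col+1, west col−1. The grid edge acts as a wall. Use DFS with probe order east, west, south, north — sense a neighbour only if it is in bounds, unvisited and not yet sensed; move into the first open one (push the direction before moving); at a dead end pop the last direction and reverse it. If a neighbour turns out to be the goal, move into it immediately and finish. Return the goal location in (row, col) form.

$ sense west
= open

$ push west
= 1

$ move west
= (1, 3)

$ sense west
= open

$ push west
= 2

$ move west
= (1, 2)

$ sense west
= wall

$ sense south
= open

$ push south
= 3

$ move south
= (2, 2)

$ sense east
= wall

$ sense west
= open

$ push west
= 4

$ move west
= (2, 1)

$ sense west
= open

$ push west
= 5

$ move west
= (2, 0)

$ sense south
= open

$ push south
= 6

$ move south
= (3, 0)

$ sense east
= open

$ push east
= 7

$ move east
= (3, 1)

$ sense east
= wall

$ sense south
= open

$ push south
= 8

$ move south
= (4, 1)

$ sense east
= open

$ push east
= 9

$ move east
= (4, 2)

$ sense east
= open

$ push east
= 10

$ move east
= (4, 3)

$ sense east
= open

$ push east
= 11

$ move east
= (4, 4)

$ sense south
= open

$ push south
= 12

$ move south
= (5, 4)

$ sense west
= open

$ push west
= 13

$ move west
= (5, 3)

$ sense west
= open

$ push west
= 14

$ move west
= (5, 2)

$ sense west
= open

$ push west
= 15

$ move west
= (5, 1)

$ sense west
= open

$ push west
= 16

$ move west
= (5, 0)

$ sense south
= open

$ push south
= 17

$ move south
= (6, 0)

$ sense east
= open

$ push east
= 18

$ move east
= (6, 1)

$ sense east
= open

$ push east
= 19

$ move east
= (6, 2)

$ sense east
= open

$ push east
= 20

$ move east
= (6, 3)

$ sense east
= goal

$ move east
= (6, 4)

Answer: (6, 4)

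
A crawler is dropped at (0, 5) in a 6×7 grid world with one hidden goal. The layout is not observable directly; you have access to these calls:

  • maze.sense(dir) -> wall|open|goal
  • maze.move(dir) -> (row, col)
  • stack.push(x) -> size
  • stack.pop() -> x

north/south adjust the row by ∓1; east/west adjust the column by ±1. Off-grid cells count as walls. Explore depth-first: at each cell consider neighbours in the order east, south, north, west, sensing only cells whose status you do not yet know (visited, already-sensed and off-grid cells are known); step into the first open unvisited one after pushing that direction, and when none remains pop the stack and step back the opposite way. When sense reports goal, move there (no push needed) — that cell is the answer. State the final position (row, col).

[in] maze.sense east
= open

[in] stack.push east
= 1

[in] maze.move east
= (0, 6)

[in] maze.sense south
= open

[in] stack.push south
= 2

[in] maze.move south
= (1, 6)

[in] maze.sense south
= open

[in] stack.push south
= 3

[in] maze.move south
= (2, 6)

[in] maze.sense south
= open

[in] stack.push south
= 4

[in] maze.move south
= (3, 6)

[in] maze.sense south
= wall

[in] maze.sense west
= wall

[in] stack.pop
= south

[in] maze.move north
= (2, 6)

[in] maze.sense west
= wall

[in] stack.pop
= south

[in] maze.move north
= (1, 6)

[in] maze.sense west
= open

[in] stack.push west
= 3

[in] maze.move west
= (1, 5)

[in] maze.sense west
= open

[in] stack.push west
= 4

[in] maze.move west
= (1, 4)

[in] maze.sense south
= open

[in] stack.push south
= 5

[in] maze.move south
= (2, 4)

[in] maze.sense south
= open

[in] stack.push south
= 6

[in] maze.move south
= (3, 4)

[in] maze.sense south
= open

[in] stack.push south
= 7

[in] maze.move south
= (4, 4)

[in] maze.sense east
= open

[in] stack.push east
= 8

[in] maze.move east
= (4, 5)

[in] maze.sense south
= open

[in] stack.push south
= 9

[in] maze.move south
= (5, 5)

[in] maze.sense east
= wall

[in] maze.sense west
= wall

[in] stack.pop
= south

[in] maze.move north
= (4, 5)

[in] stack.pop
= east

[in] maze.move west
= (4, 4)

[in] maze.sense west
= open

[in] stack.push west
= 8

[in] maze.move west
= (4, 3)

[in] maze.sense south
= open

[in] stack.push south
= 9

[in] maze.move south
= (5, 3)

[in] maze.sense west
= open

[in] stack.push west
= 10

[in] maze.move west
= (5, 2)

[in] maze.sense north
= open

[in] stack.push north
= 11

[in] maze.move north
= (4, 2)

[in] maze.sense north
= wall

[in] maze.sense west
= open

[in] stack.push west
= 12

[in] maze.move west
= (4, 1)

[in] maze.sense south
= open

[in] stack.push south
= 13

[in] maze.move south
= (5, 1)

[in] maze.sense west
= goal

[in] maze.move west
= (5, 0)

Answer: (5, 0)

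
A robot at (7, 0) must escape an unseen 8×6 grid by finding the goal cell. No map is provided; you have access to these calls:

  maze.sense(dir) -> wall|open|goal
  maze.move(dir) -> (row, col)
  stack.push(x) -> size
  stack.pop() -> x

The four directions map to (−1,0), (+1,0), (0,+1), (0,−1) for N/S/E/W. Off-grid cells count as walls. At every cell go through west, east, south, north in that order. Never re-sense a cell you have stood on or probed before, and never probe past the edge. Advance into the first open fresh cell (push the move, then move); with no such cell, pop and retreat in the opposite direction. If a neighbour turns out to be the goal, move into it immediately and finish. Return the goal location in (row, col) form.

·→ sense(dir='east')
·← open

·→ push(x='east')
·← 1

·→ move(dir='east')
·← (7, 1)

·→ sense(dir='east')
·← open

·→ push(x='east')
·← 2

·→ move(dir='east')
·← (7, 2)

·→ sense(dir='east')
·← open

·→ push(x='east')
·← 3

·→ move(dir='east')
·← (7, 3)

·→ sense(dir='east')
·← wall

·→ sense(dir='north')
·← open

·→ push(x='north')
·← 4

·→ move(dir='north')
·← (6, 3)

·→ sense(dir='west')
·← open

·→ push(x='west')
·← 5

·→ move(dir='west')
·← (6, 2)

·→ sense(dir='west')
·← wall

·→ sense(dir='north')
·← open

·→ push(x='north')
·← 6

·→ move(dir='north')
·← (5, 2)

·→ sense(dir='west')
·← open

·→ push(x='west')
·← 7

·→ move(dir='west')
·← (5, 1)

·→ sense(dir='west')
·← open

·→ push(x='west')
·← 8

·→ move(dir='west')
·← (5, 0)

·→ sense(dir='south')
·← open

·→ push(x='south')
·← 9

·→ move(dir='south')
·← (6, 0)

·→ pop()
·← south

·→ move(dir='north')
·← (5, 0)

·→ sense(dir='north')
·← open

·→ push(x='north')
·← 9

·→ move(dir='north')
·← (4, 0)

·→ sense(dir='east')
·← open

·→ push(x='east')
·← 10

·→ move(dir='east')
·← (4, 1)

·→ sense(dir='east')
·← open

·→ push(x='east')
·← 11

·→ move(dir='east')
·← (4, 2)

·→ sense(dir='east')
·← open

·→ push(x='east')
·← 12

·→ move(dir='east')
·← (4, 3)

·→ sense(dir='east')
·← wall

·→ sense(dir='south')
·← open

·→ push(x='south')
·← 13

·→ move(dir='south')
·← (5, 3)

·→ sense(dir='east')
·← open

·→ push(x='east')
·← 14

·→ move(dir='east')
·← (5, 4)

·→ sense(dir='east')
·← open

·→ push(x='east')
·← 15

·→ move(dir='east')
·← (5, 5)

·→ sense(dir='south')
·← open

·→ push(x='south')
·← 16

·→ move(dir='south')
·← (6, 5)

·→ sense(dir='west')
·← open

·→ push(x='west')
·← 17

·→ move(dir='west')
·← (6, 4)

·→ pop()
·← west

·→ move(dir='east')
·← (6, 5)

·→ sense(dir='south')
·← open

·→ push(x='south')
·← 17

·→ move(dir='south')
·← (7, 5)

·→ pop()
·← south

·→ move(dir='north')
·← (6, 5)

·→ pop()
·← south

·→ move(dir='north')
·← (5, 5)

·→ sense(dir='north')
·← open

·→ push(x='north')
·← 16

·→ move(dir='north')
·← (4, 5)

·→ sense(dir='north')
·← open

·→ push(x='north')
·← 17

·→ move(dir='north')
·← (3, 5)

·→ sense(dir='west')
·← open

·→ push(x='west')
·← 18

·→ move(dir='west')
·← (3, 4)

·→ sense(dir='west')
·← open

·→ push(x='west')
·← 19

·→ move(dir='west')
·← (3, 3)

·→ sense(dir='west')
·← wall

·→ sense(dir='north')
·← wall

·→ pop()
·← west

·→ move(dir='east')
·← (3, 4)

·→ sense(dir='north')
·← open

·→ push(x='north')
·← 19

·→ move(dir='north')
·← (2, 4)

·→ sense(dir='east')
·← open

·→ push(x='east')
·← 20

·→ move(dir='east')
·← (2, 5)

·→ sense(dir='north')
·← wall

·→ pop()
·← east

·→ move(dir='west')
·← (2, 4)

·→ sense(dir='north')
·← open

·→ push(x='north')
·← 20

·→ move(dir='north')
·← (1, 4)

·→ sense(dir='west')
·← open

·→ push(x='west')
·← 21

·→ move(dir='west')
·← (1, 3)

·→ sense(dir='west')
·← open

·→ push(x='west')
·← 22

·→ move(dir='west')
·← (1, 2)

·→ sense(dir='west')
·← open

·→ push(x='west')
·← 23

·→ move(dir='west')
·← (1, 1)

·→ sense(dir='west')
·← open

·→ push(x='west')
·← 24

·→ move(dir='west')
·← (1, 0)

·→ sense(dir='south')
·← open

·→ push(x='south')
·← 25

·→ move(dir='south')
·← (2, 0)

·→ sense(dir='east')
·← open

·→ push(x='east')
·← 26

·→ move(dir='east')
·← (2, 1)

·→ sense(dir='east')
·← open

·→ push(x='east')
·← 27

·→ move(dir='east')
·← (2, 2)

·→ pop()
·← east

·→ move(dir='west')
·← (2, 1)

·→ sense(dir='south')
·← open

·→ push(x='south')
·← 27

·→ move(dir='south')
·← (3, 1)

·→ sense(dir='west')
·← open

·→ push(x='west')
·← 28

·→ move(dir='west')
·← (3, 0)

·→ pop()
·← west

·→ move(dir='east')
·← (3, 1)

·→ pop()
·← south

·→ move(dir='north')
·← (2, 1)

·→ pop()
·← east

·→ move(dir='west')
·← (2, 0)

·→ pop()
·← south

·→ move(dir='north')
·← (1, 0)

·→ sense(dir='north')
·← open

·→ push(x='north')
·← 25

·→ move(dir='north')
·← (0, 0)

·→ sense(dir='east')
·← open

·→ push(x='east')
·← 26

·→ move(dir='east')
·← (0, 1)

·→ sense(dir='east')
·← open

·→ push(x='east')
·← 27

·→ move(dir='east')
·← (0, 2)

·→ sense(dir='east')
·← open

·→ push(x='east')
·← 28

·→ move(dir='east')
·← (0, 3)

·→ sense(dir='east')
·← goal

·→ move(dir='east')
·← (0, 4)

Answer: (0, 4)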